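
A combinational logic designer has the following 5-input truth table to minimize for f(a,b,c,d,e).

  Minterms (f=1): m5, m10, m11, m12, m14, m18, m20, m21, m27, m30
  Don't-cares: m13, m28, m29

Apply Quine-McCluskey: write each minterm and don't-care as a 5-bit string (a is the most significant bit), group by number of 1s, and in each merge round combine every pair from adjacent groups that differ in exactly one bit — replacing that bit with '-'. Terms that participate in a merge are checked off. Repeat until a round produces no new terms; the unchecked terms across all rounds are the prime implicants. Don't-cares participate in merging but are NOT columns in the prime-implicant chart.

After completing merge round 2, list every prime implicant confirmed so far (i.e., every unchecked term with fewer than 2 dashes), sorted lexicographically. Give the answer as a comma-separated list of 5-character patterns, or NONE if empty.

-1011, 01-10, 0101-, 10010

[col 0] 00101*, 01010*, 01011*, 01100*, 01101*, 01110*, 10010, 10100*, 10101*, 11011*, 11100*, 11101*, 11110*
[col 1] -0101*, -1011, -1100*, -1101*, -1110*, 0-101*, 01-10, 0101-, 011-0*, 0110-*, 1-100*, 1-101*, 1010-*, 111-0*, 1110-*
[col 2] --101, -11-0, -110-, 1-10-
Prime implicants: --101, -1011, -11-0, -110-, 01-10, 0101-, 1-10-, 10010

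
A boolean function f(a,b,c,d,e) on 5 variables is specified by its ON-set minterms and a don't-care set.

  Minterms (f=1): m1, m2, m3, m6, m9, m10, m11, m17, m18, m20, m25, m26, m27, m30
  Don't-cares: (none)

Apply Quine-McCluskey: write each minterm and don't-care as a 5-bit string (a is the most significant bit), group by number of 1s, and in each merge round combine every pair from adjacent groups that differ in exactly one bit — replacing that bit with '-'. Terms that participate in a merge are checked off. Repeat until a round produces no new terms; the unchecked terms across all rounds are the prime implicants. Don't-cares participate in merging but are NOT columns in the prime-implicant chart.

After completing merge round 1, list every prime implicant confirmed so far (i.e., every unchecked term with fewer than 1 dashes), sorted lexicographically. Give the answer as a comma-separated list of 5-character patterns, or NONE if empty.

10100

Round 0: 00001✓ 00010✓ 00011✓ 00110✓ 01001✓ 01010✓ 01011✓ 10001✓ 10010✓ 10100 11001✓ 11010✓ 11011✓ 11110✓
Round 1: -0001✓ -0010✓ -1001✓ -1010✓ -1011✓ 0-001✓ 0-010✓ 0-011✓ 00-10 000-1✓ 0001-✓ 010-1✓ 0101-✓ 1-001✓ 1-010✓ 11-10 110-1✓ 1101-✓
Round 2: --001 --010 -10-1 -101- 0-0-1 0-01-
PIs = {--001, --010, -10-1, -101-, 0-0-1, 0-01-, 00-10, 10100, 11-10}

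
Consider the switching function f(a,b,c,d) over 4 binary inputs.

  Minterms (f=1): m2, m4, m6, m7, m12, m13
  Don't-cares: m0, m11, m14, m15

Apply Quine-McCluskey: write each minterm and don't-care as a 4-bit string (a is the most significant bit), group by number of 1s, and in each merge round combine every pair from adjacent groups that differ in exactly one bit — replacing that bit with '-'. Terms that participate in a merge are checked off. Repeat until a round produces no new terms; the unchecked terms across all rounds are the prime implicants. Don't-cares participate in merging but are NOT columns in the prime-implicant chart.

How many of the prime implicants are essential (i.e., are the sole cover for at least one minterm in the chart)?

[col 0] 0000*, 0010*, 0100*, 0110*, 0111*, 1011*, 1100*, 1101*, 1110*, 1111*
[col 1] -100*, -110*, -111*, 0-00*, 0-10*, 00-0*, 01-0*, 011-*, 1-11, 11-0*, 11-1*, 110-*, 111-*
[col 2] -1-0, -11-, 0--0, 11--
Prime implicants: -1-0, -11-, 0--0, 1-11, 11--
PI chart (minterm → PIs covering it):
  2 | 0--0  (sole → essential)
  4 | -1-0,0--0
  6 | -1-0,-11-,0--0
  7 | -11-  (sole → essential)
  12 | -1-0,11--
  13 | 11--  (sole → essential)
Essential prime implicants: -11-, 0--0, 11--

3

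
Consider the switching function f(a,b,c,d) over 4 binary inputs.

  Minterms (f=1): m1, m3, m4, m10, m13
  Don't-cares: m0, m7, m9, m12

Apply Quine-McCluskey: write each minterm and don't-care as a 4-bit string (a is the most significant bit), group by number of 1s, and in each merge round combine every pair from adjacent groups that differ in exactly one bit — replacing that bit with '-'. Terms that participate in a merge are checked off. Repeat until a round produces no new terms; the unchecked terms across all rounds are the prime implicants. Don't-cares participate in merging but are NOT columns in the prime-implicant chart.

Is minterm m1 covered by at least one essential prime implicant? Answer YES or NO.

NO

Round 0: 0000✓ 0001✓ 0011✓ 0100✓ 0111✓ 1001✓ 1010 1100✓ 1101✓
Round 1: -001 -100 0-00 0-11 00-1 000- 1-01 110-
PIs = {-001, -100, 0-00, 0-11, 00-1, 000-, 1-01, 1010, 110-}
Coverage chart:
  m1: -001,00-1,000-
  m3: 0-11,00-1
  m4: -100,0-00
  m10: 1010 ←essential
  m13: 1-01,110-
Essential: 1010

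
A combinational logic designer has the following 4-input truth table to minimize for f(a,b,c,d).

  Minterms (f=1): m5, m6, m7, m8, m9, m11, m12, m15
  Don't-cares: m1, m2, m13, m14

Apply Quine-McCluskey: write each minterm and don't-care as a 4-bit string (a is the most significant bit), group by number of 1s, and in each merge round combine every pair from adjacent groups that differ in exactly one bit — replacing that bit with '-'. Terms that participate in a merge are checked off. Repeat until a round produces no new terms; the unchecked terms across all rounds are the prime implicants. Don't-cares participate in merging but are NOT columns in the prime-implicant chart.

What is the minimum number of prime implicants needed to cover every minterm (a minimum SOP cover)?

size-2^0 implicants → 0001(✓)  0010(✓)  0101(✓)  0110(✓)  0111(✓)  1000(✓)  1001(✓)  1011(✓)  1100(✓)  1101(✓)  1110(✓)  1111(✓)
size-2^1 implicants → -001(✓)  -101(✓)  -110(✓)  -111(✓)  0-01(✓)  0-10  01-1(✓)  011-(✓)  1-00(✓)  1-01(✓)  1-11(✓)  10-1(✓)  100-(✓)  11-0(✓)  11-1(✓)  110-(✓)  111-(✓)
size-2^2 implicants → --01  -1-1  -11-  1--1  1-0-  11--
Unchecked terms (primes): --01, -1-1, -11-, 0-10, 1--1, 1-0-, 11--
Minterm coverage:
  m5 ⊆ --01,-1-1
  m6 ⊆ -11-,0-10
  m7 ⊆ -1-1,-11-
  m8 ⊆ 1-0- [E]
  m9 ⊆ --01,1--1,1-0-
  m11 ⊆ 1--1 [E]
  m12 ⊆ 1-0-,11--
  m15 ⊆ -1-1,-11-,1--1,11--
E = {1--1, 1-0-}
Petrick residual → --01, -11-
Cover = c'd + bc + ad + ac'  |cover|=4

4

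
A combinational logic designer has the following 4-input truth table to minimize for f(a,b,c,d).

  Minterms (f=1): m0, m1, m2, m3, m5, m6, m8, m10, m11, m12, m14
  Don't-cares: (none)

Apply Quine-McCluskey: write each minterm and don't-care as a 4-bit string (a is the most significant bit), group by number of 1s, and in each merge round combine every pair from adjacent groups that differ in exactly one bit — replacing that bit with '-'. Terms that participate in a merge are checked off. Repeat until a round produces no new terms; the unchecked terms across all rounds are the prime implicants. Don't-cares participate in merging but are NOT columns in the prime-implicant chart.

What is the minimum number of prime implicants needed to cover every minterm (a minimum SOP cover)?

Round 0: 0000✓ 0001✓ 0010✓ 0011✓ 0101✓ 0110✓ 1000✓ 1010✓ 1011✓ 1100✓ 1110✓
Round 1: -000✓ -010✓ -011✓ -110✓ 0-01 0-10✓ 00-0✓ 00-1✓ 000-✓ 001-✓ 1-00✓ 1-10✓ 10-0✓ 101-✓ 11-0✓
Round 2: --10 -0-0 -01- 00-- 1--0
PIs = {--10, -0-0, -01-, 0-01, 00--, 1--0}
Coverage chart:
  m0: -0-0,00--
  m1: 0-01,00--
  m2: --10,-0-0,-01-,00--
  m3: -01-,00--
  m5: 0-01 ←essential
  m6: --10 ←essential
  m8: -0-0,1--0
  m10: --10,-0-0,-01-,1--0
  m11: -01- ←essential
  m12: 1--0 ←essential
  m14: --10,1--0
Essential: --10, -01-, 0-01, 1--0
Petrick residual → -0-0
Min cover (5 terms): cd' + b'd' + b'c + a'c'd + ad'

5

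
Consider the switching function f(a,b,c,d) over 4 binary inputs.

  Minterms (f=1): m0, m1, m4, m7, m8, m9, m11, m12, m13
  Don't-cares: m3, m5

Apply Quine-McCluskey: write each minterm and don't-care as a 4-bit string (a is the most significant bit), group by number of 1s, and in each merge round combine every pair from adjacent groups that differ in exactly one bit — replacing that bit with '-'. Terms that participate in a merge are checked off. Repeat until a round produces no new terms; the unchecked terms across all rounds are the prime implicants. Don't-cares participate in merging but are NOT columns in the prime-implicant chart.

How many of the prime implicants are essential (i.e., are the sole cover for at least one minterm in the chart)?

Round 0: 0000✓ 0001✓ 0011✓ 0100✓ 0101✓ 0111✓ 1000✓ 1001✓ 1011✓ 1100✓ 1101✓
Round 1: -000✓ -001✓ -011✓ -100✓ -101✓ 0-00✓ 0-01✓ 0-11✓ 00-1✓ 000-✓ 01-1✓ 010-✓ 1-00✓ 1-01✓ 10-1✓ 100-✓ 110-✓
Round 2: --00✓ --01✓ -0-1 -00-✓ -10-✓ 0--1 0-0-✓ 1-0-✓
Round 3: --0-
PIs = {--0-, -0-1, 0--1}
Coverage chart:
  m0: --0- ←essential
  m1: --0-,-0-1,0--1
  m4: --0- ←essential
  m7: 0--1 ←essential
  m8: --0- ←essential
  m9: --0-,-0-1
  m11: -0-1 ←essential
  m12: --0- ←essential
  m13: --0- ←essential
Essential: --0-, -0-1, 0--1

3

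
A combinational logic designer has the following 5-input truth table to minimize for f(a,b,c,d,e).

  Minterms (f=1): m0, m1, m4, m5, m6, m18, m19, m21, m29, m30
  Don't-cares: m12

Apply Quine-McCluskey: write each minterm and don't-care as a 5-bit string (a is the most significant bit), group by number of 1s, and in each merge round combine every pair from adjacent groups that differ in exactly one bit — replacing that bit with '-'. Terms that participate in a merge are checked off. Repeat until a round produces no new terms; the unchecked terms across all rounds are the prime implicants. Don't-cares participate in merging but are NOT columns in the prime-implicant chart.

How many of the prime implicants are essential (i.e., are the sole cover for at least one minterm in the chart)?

[col 0] 00000*, 00001*, 00100*, 00101*, 00110*, 01100*, 10010*, 10011*, 10101*, 11101*, 11110
[col 1] -0101, 0-100, 00-00*, 00-01*, 0000-*, 001-0, 0010-*, 1-101, 1001-
[col 2] 00-0-
Prime implicants: -0101, 0-100, 00-0-, 001-0, 1-101, 1001-, 11110
PI chart (minterm → PIs covering it):
  0 | 00-0-  (sole → essential)
  1 | 00-0-  (sole → essential)
  4 | 0-100,00-0-,001-0
  5 | -0101,00-0-
  6 | 001-0  (sole → essential)
  18 | 1001-  (sole → essential)
  19 | 1001-  (sole → essential)
  21 | -0101,1-101
  29 | 1-101  (sole → essential)
  30 | 11110  (sole → essential)
Essential prime implicants: 00-0-, 001-0, 1-101, 1001-, 11110

5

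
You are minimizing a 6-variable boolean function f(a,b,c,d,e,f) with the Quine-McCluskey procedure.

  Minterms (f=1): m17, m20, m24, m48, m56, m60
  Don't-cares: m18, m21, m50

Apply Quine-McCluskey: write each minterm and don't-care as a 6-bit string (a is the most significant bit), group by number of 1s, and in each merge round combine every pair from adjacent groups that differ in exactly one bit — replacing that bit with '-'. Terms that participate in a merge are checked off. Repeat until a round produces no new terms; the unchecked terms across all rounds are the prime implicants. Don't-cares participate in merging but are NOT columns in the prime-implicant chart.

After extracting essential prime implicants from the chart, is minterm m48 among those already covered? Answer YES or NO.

NO

Round 0: 010001✓ 010010✓ 010100✓ 010101✓ 011000✓ 110000✓ 110010✓ 111000✓ 111100✓
Round 1: -10010 -11000 010-01 01010- 11-000 1100-0 111-00
PIs = {-10010, -11000, 010-01, 01010-, 11-000, 1100-0, 111-00}
Coverage chart:
  m17: 010-01 ←essential
  m20: 01010- ←essential
  m24: -11000 ←essential
  m48: 11-000,1100-0
  m56: -11000,11-000,111-00
  m60: 111-00 ←essential
Essential: -11000, 010-01, 01010-, 111-00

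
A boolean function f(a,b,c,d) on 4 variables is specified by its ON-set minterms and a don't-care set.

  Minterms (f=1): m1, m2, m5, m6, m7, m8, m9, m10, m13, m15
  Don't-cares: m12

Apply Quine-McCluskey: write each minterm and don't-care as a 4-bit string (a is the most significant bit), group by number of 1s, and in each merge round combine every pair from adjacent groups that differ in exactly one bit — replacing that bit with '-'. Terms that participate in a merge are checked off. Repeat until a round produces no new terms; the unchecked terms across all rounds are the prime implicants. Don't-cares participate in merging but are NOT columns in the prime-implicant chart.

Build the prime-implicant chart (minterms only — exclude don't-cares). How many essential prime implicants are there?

Round 0: 0001✓ 0010✓ 0101✓ 0110✓ 0111✓ 1000✓ 1001✓ 1010✓ 1100✓ 1101✓ 1111✓
Round 1: -001✓ -010 -101✓ -111✓ 0-01✓ 0-10 01-1✓ 011- 1-00✓ 1-01✓ 10-0 100-✓ 11-1✓ 110-✓
Round 2: --01 -1-1 1-0-
PIs = {--01, -010, -1-1, 0-10, 011-, 1-0-, 10-0}
Coverage chart:
  m1: --01 ←essential
  m2: -010,0-10
  m5: --01,-1-1
  m6: 0-10,011-
  m7: -1-1,011-
  m8: 1-0-,10-0
  m9: --01,1-0-
  m10: -010,10-0
  m13: --01,-1-1,1-0-
  m15: -1-1 ←essential
Essential: --01, -1-1

2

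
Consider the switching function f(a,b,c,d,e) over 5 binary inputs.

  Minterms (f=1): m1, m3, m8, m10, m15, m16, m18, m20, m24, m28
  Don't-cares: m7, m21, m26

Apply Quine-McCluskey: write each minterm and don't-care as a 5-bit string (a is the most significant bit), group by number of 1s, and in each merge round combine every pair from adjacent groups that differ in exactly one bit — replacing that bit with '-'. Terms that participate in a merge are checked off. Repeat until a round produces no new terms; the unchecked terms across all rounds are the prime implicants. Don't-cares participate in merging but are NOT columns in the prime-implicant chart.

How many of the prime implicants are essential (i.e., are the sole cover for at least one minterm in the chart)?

Round 0: 00001✓ 00011✓ 00111✓ 01000✓ 01010✓ 01111✓ 10000✓ 10010✓ 10100✓ 10101✓ 11000✓ 11010✓ 11100✓
Round 1: -1000✓ -1010✓ 0-111 00-11 000-1 010-0✓ 1-000✓ 1-010✓ 1-100✓ 10-00✓ 100-0✓ 1010- 11-00✓ 110-0✓
Round 2: -10-0 1--00 1-0-0
PIs = {-10-0, 0-111, 00-11, 000-1, 1--00, 1-0-0, 1010-}
Coverage chart:
  m1: 000-1 ←essential
  m3: 00-11,000-1
  m8: -10-0 ←essential
  m10: -10-0 ←essential
  m15: 0-111 ←essential
  m16: 1--00,1-0-0
  m18: 1-0-0 ←essential
  m20: 1--00,1010-
  m24: -10-0,1--00,1-0-0
  m28: 1--00 ←essential
Essential: -10-0, 0-111, 000-1, 1--00, 1-0-0

5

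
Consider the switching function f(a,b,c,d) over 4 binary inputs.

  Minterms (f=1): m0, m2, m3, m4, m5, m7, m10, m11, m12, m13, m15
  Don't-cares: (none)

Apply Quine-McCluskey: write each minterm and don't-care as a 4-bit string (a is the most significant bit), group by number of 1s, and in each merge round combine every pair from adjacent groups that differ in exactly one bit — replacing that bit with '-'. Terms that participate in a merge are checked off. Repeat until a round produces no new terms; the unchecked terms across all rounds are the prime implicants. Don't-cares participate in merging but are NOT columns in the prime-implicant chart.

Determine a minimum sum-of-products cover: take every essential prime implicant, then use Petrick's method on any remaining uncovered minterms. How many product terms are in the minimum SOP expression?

size-2^0 implicants → 0000(✓)  0010(✓)  0011(✓)  0100(✓)  0101(✓)  0111(✓)  1010(✓)  1011(✓)  1100(✓)  1101(✓)  1111(✓)
size-2^1 implicants → -010(✓)  -011(✓)  -100(✓)  -101(✓)  -111(✓)  0-00  0-11(✓)  00-0  001-(✓)  01-1(✓)  010-(✓)  1-11(✓)  101-(✓)  11-1(✓)  110-(✓)
size-2^2 implicants → --11  -01-  -1-1  -10-
Unchecked terms (primes): --11, -01-, -1-1, -10-, 0-00, 00-0
Minterm coverage:
  m0 ⊆ 0-00,00-0
  m2 ⊆ -01-,00-0
  m3 ⊆ --11,-01-
  m4 ⊆ -10-,0-00
  m5 ⊆ -1-1,-10-
  m7 ⊆ --11,-1-1
  m10 ⊆ -01- [E]
  m11 ⊆ --11,-01-
  m12 ⊆ -10- [E]
  m13 ⊆ -1-1,-10-
  m15 ⊆ --11,-1-1
E = {-01-, -10-}
Petrick residual → --11, 0-00
Cover = cd + b'c + bc' + a'c'd'  |cover|=4

4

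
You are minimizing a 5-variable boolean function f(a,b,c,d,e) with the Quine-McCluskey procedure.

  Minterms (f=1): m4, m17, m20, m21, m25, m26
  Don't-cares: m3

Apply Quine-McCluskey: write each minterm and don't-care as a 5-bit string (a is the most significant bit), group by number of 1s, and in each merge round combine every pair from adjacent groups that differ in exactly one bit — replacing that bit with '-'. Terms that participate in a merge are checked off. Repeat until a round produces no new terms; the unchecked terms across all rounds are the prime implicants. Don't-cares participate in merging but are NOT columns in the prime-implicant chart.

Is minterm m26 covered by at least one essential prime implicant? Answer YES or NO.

size-2^0 implicants → 00011  00100(✓)  10001(✓)  10100(✓)  10101(✓)  11001(✓)  11010
size-2^1 implicants → -0100  1-001  10-01  1010-
Unchecked terms (primes): -0100, 00011, 1-001, 10-01, 1010-, 11010
Minterm coverage:
  m4 ⊆ -0100 [E]
  m17 ⊆ 1-001,10-01
  m20 ⊆ -0100,1010-
  m21 ⊆ 10-01,1010-
  m25 ⊆ 1-001 [E]
  m26 ⊆ 11010 [E]
E = {-0100, 1-001, 11010}

YES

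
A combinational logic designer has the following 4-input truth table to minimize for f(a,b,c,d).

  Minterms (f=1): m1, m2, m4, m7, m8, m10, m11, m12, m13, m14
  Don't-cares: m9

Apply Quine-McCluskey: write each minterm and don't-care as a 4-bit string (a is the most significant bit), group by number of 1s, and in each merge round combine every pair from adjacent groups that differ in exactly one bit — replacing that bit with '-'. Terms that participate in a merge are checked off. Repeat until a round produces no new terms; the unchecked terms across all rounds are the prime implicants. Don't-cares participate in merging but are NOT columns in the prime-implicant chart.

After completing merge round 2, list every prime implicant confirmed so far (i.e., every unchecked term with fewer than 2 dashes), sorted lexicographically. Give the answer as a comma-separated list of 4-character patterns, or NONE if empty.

Round 0: 0001✓ 0010✓ 0100✓ 0111 1000✓ 1001✓ 1010✓ 1011✓ 1100✓ 1101✓ 1110✓
Round 1: -001 -010 -100 1-00✓ 1-01✓ 1-10✓ 10-0✓ 10-1✓ 100-✓ 101-✓ 11-0✓ 110-✓
Round 2: 1--0 1-0- 10--
PIs = {-001, -010, -100, 0111, 1--0, 1-0-, 10--}

-001, -010, -100, 0111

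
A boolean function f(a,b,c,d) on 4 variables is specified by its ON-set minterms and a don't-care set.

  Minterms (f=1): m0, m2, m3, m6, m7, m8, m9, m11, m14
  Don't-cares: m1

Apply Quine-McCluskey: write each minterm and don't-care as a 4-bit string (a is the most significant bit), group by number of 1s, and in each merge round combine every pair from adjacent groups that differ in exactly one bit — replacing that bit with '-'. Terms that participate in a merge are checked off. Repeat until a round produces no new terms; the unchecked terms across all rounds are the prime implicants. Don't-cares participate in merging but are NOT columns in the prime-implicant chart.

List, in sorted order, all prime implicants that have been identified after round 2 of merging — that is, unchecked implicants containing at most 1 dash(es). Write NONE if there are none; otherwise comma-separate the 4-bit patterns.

size-2^0 implicants → 0000(✓)  0001(✓)  0010(✓)  0011(✓)  0110(✓)  0111(✓)  1000(✓)  1001(✓)  1011(✓)  1110(✓)
size-2^1 implicants → -000(✓)  -001(✓)  -011(✓)  -110  0-10(✓)  0-11(✓)  00-0(✓)  00-1(✓)  000-(✓)  001-(✓)  011-(✓)  10-1(✓)  100-(✓)
size-2^2 implicants → -0-1  -00-  0-1-  00--
Unchecked terms (primes): -0-1, -00-, -110, 0-1-, 00--

-110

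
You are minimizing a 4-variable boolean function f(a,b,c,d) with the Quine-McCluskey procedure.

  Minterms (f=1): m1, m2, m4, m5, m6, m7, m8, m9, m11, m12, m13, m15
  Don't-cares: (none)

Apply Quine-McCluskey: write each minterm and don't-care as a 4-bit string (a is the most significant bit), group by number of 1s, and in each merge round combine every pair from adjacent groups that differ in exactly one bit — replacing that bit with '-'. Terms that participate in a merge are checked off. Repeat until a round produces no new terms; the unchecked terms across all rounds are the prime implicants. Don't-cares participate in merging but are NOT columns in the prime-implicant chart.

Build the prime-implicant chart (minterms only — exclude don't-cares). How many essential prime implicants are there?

4

size-2^0 implicants → 0001(✓)  0010(✓)  0100(✓)  0101(✓)  0110(✓)  0111(✓)  1000(✓)  1001(✓)  1011(✓)  1100(✓)  1101(✓)  1111(✓)
size-2^1 implicants → -001(✓)  -100(✓)  -101(✓)  -111(✓)  0-01(✓)  0-10  01-0(✓)  01-1(✓)  010-(✓)  011-(✓)  1-00(✓)  1-01(✓)  1-11(✓)  10-1(✓)  100-(✓)  11-1(✓)  110-(✓)
size-2^2 implicants → --01  -1-1  -10-  01--  1--1  1-0-
Unchecked terms (primes): --01, -1-1, -10-, 0-10, 01--, 1--1, 1-0-
Minterm coverage:
  m1 ⊆ --01 [E]
  m2 ⊆ 0-10 [E]
  m4 ⊆ -10-,01--
  m5 ⊆ --01,-1-1,-10-,01--
  m6 ⊆ 0-10,01--
  m7 ⊆ -1-1,01--
  m8 ⊆ 1-0- [E]
  m9 ⊆ --01,1--1,1-0-
  m11 ⊆ 1--1 [E]
  m12 ⊆ -10-,1-0-
  m13 ⊆ --01,-1-1,-10-,1--1,1-0-
  m15 ⊆ -1-1,1--1
E = {--01, 0-10, 1--1, 1-0-}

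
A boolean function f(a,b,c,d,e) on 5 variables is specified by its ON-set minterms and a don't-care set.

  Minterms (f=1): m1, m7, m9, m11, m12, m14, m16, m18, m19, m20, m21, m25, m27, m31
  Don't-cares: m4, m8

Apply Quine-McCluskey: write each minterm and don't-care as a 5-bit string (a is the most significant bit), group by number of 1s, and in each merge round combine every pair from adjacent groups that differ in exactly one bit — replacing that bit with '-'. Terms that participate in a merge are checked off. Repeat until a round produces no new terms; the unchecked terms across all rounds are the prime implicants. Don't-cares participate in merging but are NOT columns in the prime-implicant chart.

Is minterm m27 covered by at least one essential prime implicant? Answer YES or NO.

[col 0] 00001*, 00100*, 00111, 01000*, 01001*, 01011*, 01100*, 01110*, 10000*, 10010*, 10011*, 10100*, 10101*, 11001*, 11011*, 11111*
[col 1] -0100, -1001*, -1011*, 0-001, 0-100, 01-00, 010-1*, 0100-, 011-0, 1-011, 10-00, 100-0, 1001-, 1010-, 11-11, 110-1*
[col 2] -10-1
Prime implicants: -0100, -10-1, 0-001, 0-100, 00111, 01-00, 0100-, 011-0, 1-011, 10-00, 100-0, 1001-, 1010-, 11-11
PI chart (minterm → PIs covering it):
  1 | 0-001  (sole → essential)
  7 | 00111  (sole → essential)
  9 | -10-1,0-001,0100-
  11 | -10-1  (sole → essential)
  12 | 0-100,01-00,011-0
  14 | 011-0  (sole → essential)
  16 | 10-00,100-0
  18 | 100-0,1001-
  19 | 1-011,1001-
  20 | -0100,10-00,1010-
  21 | 1010-  (sole → essential)
  25 | -10-1  (sole → essential)
  27 | -10-1,1-011,11-11
  31 | 11-11  (sole → essential)
Essential prime implicants: -10-1, 0-001, 00111, 011-0, 1010-, 11-11

YES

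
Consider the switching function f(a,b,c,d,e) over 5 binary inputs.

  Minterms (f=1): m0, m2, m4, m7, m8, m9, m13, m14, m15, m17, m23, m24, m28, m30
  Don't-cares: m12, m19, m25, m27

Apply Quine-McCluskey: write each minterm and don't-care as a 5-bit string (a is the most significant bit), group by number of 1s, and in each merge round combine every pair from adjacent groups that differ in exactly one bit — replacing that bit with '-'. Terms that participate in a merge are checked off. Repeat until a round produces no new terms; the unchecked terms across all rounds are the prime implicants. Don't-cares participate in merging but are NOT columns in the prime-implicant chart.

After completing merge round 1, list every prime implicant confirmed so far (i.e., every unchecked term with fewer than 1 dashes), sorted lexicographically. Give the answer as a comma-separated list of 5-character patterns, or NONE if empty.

NONE

Round 0: 00000✓ 00010✓ 00100✓ 00111✓ 01000✓ 01001✓ 01100✓ 01101✓ 01110✓ 01111✓ 10001✓ 10011✓ 10111✓ 11000✓ 11001✓ 11011✓ 11100✓ 11110✓
Round 1: -0111 -1000✓ -1001✓ -1100✓ -1110✓ 0-000✓ 0-100✓ 0-111 00-00✓ 000-0 01-00✓ 01-01✓ 0100-✓ 011-0✓ 011-1✓ 0110-✓ 0111-✓ 1-001✓ 1-011✓ 10-11 100-1✓ 11-00✓ 110-1✓ 1100-✓ 111-0✓
Round 2: -1-00 -100- -11-0 0--00 01-0- 011-- 1-0-1
PIs = {-0111, -1-00, -100-, -11-0, 0--00, 0-111, 000-0, 01-0-, 011--, 1-0-1, 10-11}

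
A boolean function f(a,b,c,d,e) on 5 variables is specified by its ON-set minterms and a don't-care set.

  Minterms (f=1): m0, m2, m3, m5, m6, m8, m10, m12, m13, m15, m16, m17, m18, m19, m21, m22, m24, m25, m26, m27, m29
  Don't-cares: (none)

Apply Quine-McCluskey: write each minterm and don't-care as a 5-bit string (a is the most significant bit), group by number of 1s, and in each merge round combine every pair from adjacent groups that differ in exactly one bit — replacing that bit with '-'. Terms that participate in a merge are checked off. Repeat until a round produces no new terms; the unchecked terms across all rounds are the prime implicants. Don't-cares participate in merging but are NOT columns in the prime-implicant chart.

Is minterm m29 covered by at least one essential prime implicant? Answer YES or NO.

[col 0] 00000*, 00010*, 00011*, 00101*, 00110*, 01000*, 01010*, 01100*, 01101*, 01111*, 10000*, 10001*, 10010*, 10011*, 10101*, 10110*, 11000*, 11001*, 11010*, 11011*, 11101*
[col 1] -0000*, -0010*, -0011*, -0101*, -0110*, -1000*, -1010*, -1101*, 0-000*, 0-010*, 0-101*, 00-10*, 000-0*, 0001-*, 01-00, 010-0*, 011-1, 0110-, 1-000*, 1-001*, 1-010*, 1-011*, 1-101*, 10-01*, 10-10*, 100-0*, 100-1*, 1000-*, 1001-*, 11-01*, 110-0*, 110-1*, 1100-*, 1101-*
[col 2] --000*, --010*, --101, -0-10, -00-0*, -001-, -10-0*, 0-0-0*, 1--01, 1-0-0*, 1-0-1*, 1-00-*, 1-01-*, 100--*, 110--*
[col 3] --0-0, 1-0--
Prime implicants: --0-0, --101, -0-10, -001-, 01-00, 011-1, 0110-, 1--01, 1-0--
PI chart (minterm → PIs covering it):
  0 | --0-0  (sole → essential)
  2 | --0-0,-0-10,-001-
  3 | -001-  (sole → essential)
  5 | --101  (sole → essential)
  6 | -0-10  (sole → essential)
  8 | --0-0,01-00
  10 | --0-0  (sole → essential)
  12 | 01-00,0110-
  13 | --101,011-1,0110-
  15 | 011-1  (sole → essential)
  16 | --0-0,1-0--
  17 | 1--01,1-0--
  18 | --0-0,-0-10,-001-,1-0--
  19 | -001-,1-0--
  21 | --101,1--01
  22 | -0-10  (sole → essential)
  24 | --0-0,1-0--
  25 | 1--01,1-0--
  26 | --0-0,1-0--
  27 | 1-0--  (sole → essential)
  29 | --101,1--01
Essential prime implicants: --0-0, --101, -0-10, -001-, 011-1, 1-0--

YES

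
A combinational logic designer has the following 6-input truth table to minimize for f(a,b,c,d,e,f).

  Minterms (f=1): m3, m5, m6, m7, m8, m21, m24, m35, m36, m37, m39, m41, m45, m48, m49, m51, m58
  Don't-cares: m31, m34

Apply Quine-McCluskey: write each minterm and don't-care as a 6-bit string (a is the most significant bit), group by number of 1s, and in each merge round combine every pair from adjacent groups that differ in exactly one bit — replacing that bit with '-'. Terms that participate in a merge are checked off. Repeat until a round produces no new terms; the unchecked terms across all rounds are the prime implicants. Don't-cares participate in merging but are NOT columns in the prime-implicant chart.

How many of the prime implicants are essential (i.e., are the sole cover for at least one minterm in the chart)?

8

size-2^0 implicants → 000011(✓)  000101(✓)  000110(✓)  000111(✓)  001000(✓)  010101(✓)  011000(✓)  011111  100010(✓)  100011(✓)  100100(✓)  100101(✓)  100111(✓)  101001(✓)  101101(✓)  110000(✓)  110001(✓)  110011(✓)  111010
size-2^1 implicants → -00011(✓)  -00101(✓)  -00111(✓)  0-0101  0-1000  000-11(✓)  0001-1(✓)  00011-  1-0011  10-101  100-11(✓)  10001-  1001-1(✓)  10010-  101-01  1100-1  11000-
size-2^2 implicants → -00-11  -001-1
Unchecked terms (primes): -00-11, -001-1, 0-0101, 0-1000, 00011-, 011111, 1-0011, 10-101, 10001-, 10010-, 101-01, 1100-1, 11000-, 111010
Minterm coverage:
  m3 ⊆ -00-11 [E]
  m5 ⊆ -001-1,0-0101
  m6 ⊆ 00011- [E]
  m7 ⊆ -00-11,-001-1,00011-
  m8 ⊆ 0-1000 [E]
  m21 ⊆ 0-0101 [E]
  m24 ⊆ 0-1000 [E]
  m35 ⊆ -00-11,1-0011,10001-
  m36 ⊆ 10010- [E]
  m37 ⊆ -001-1,10-101,10010-
  m39 ⊆ -00-11,-001-1
  m41 ⊆ 101-01 [E]
  m45 ⊆ 10-101,101-01
  m48 ⊆ 11000- [E]
  m49 ⊆ 1100-1,11000-
  m51 ⊆ 1-0011,1100-1
  m58 ⊆ 111010 [E]
E = {-00-11, 0-0101, 0-1000, 00011-, 10010-, 101-01, 11000-, 111010}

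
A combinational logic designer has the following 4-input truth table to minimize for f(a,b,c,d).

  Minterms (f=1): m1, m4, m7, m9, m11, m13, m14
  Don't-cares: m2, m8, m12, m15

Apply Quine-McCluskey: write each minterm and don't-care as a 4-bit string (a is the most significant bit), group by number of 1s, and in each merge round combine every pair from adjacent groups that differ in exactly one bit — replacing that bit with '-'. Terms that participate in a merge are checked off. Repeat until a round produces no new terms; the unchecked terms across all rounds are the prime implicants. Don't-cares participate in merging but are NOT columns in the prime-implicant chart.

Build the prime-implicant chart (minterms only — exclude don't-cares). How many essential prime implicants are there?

5

size-2^0 implicants → 0001(✓)  0010  0100(✓)  0111(✓)  1000(✓)  1001(✓)  1011(✓)  1100(✓)  1101(✓)  1110(✓)  1111(✓)
size-2^1 implicants → -001  -100  -111  1-00(✓)  1-01(✓)  1-11(✓)  10-1(✓)  100-(✓)  11-0(✓)  11-1(✓)  110-(✓)  111-(✓)
size-2^2 implicants → 1--1  1-0-  11--
Unchecked terms (primes): -001, -100, -111, 0010, 1--1, 1-0-, 11--
Minterm coverage:
  m1 ⊆ -001 [E]
  m4 ⊆ -100 [E]
  m7 ⊆ -111 [E]
  m9 ⊆ -001,1--1,1-0-
  m11 ⊆ 1--1 [E]
  m13 ⊆ 1--1,1-0-,11--
  m14 ⊆ 11-- [E]
E = {-001, -100, -111, 1--1, 11--}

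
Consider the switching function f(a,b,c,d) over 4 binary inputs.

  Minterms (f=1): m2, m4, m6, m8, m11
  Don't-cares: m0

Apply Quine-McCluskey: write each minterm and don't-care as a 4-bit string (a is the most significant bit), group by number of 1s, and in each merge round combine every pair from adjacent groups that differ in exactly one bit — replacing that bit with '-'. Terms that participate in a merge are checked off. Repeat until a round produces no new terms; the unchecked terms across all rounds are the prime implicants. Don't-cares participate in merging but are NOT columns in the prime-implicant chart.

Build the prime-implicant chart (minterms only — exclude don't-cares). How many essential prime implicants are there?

Round 0: 0000✓ 0010✓ 0100✓ 0110✓ 1000✓ 1011
Round 1: -000 0-00✓ 0-10✓ 00-0✓ 01-0✓
Round 2: 0--0
PIs = {-000, 0--0, 1011}
Coverage chart:
  m2: 0--0 ←essential
  m4: 0--0 ←essential
  m6: 0--0 ←essential
  m8: -000 ←essential
  m11: 1011 ←essential
Essential: -000, 0--0, 1011

3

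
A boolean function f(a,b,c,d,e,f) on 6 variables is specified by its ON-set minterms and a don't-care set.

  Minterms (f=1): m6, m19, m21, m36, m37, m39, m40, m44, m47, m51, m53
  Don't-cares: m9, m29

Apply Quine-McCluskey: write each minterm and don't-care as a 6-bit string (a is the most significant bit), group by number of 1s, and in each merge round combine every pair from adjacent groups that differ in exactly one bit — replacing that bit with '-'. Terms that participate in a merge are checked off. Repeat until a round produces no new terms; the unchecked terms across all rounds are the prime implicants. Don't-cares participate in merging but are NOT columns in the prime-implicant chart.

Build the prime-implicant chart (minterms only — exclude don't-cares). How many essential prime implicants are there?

size-2^0 implicants → 000110  001001  010011(✓)  010101(✓)  011101(✓)  100100(✓)  100101(✓)  100111(✓)  101000(✓)  101100(✓)  101111(✓)  110011(✓)  110101(✓)
size-2^1 implicants → -10011  -10101  01-101  1-0101  10-100  10-111  1001-1  10010-  101-00
Unchecked terms (primes): -10011, -10101, 000110, 001001, 01-101, 1-0101, 10-100, 10-111, 1001-1, 10010-, 101-00
Minterm coverage:
  m6 ⊆ 000110 [E]
  m19 ⊆ -10011 [E]
  m21 ⊆ -10101,01-101
  m36 ⊆ 10-100,10010-
  m37 ⊆ 1-0101,1001-1,10010-
  m39 ⊆ 10-111,1001-1
  m40 ⊆ 101-00 [E]
  m44 ⊆ 10-100,101-00
  m47 ⊆ 10-111 [E]
  m51 ⊆ -10011 [E]
  m53 ⊆ -10101,1-0101
E = {-10011, 000110, 10-111, 101-00}

4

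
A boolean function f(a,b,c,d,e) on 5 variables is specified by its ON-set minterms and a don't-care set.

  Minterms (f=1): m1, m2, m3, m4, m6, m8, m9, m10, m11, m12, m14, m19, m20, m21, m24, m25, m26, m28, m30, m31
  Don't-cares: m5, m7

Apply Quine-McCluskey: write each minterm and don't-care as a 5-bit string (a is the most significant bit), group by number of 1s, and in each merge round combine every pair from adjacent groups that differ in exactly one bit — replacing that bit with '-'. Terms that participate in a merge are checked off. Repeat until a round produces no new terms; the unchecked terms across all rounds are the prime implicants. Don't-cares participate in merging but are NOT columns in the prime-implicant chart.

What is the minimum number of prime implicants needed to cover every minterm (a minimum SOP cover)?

7

[col 0] 00001*, 00010*, 00011*, 00100*, 00101*, 00110*, 00111*, 01000*, 01001*, 01010*, 01011*, 01100*, 01110*, 10011*, 10100*, 10101*, 11000*, 11001*, 11010*, 11100*, 11110*, 11111*
[col 1] -0011, -0100*, -0101*, -1000*, -1001*, -1010*, -1100*, -1110*, 0-001*, 0-010*, 0-011*, 0-100*, 0-110*, 00-01*, 00-10*, 00-11*, 000-1*, 0001-*, 001-0*, 001-1*, 0010-*, 0011-*, 01-00*, 01-10*, 010-0*, 010-1*, 0100-*, 0101-*, 011-0*, 1-100*, 1010-*, 11-00*, 11-10*, 110-0*, 1100-*, 111-0*, 1111-
[col 2] --100, -010-, -1-00*, -1-10*, -10-0*, -100-, -11-0*, 0--10, 0-0-1, 0-01-, 0-1-0, 00--1, 00-1-, 001--, 01--0*, 010--, 11--0*
[col 3] -1--0
Prime implicants: --100, -0011, -010-, -1--0, -100-, 0--10, 0-0-1, 0-01-, 0-1-0, 00--1, 00-1-, 001--, 010--, 1111-
PI chart (minterm → PIs covering it):
  1 | 0-0-1,00--1
  2 | 0--10,0-01-,00-1-
  3 | -0011,0-0-1,0-01-,00--1,00-1-
  4 | --100,-010-,0-1-0,001--
  6 | 0--10,0-1-0,00-1-,001--
  8 | -1--0,-100-,010--
  9 | -100-,0-0-1,010--
  10 | -1--0,0--10,0-01-,010--
  11 | 0-0-1,0-01-,010--
  12 | --100,-1--0,0-1-0
  14 | -1--0,0--10,0-1-0
  19 | -0011  (sole → essential)
  20 | --100,-010-
  21 | -010-  (sole → essential)
  24 | -1--0,-100-
  25 | -100-  (sole → essential)
  26 | -1--0  (sole → essential)
  28 | --100,-1--0
  30 | -1--0,1111-
  31 | 1111-  (sole → essential)
Essential prime implicants: -0011, -010-, -1--0, -100-, 1111-
Petrick residual → 0--10, 0-0-1
Minimum SOP uses 7 PIs: b'c'de + b'cd' + be' + bc'd' + a'de' + a'c'e + abcd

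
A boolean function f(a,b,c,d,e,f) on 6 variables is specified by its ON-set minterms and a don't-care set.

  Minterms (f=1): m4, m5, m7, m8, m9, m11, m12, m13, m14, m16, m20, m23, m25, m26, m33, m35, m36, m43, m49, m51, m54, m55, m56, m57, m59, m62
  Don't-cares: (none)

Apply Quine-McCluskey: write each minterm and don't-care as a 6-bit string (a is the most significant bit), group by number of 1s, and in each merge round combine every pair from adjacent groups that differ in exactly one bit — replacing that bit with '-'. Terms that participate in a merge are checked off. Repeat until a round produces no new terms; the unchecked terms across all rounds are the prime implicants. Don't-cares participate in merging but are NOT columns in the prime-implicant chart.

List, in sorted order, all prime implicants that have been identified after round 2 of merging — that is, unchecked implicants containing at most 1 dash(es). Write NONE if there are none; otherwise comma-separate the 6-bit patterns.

[col 0] 000100*, 000101*, 000111*, 001000*, 001001*, 001011*, 001100*, 001101*, 001110*, 010000*, 010100*, 010111*, 011001*, 011010, 100001*, 100011*, 100100*, 101011*, 110001*, 110011*, 110110*, 110111*, 111000*, 111001*, 111011*, 111110*
[col 1] -00100, -01011, -10111, -11001, 0-0100, 0-0111, 0-1001, 00-100*, 00-101*, 0001-1, 00010-*, 001-00*, 001-01*, 0010-1, 00100-*, 0011-0, 00110-*, 010-00, 1-0001*, 1-0011*, 1-1011*, 10-011*, 1000-1*, 11-001*, 11-011*, 11-110, 110-11, 1100-1*, 11011-, 1110-1*, 11100-
[col 2] 00-10-, 001-0-, 1--011, 1-00-1, 11-0-1
Prime implicants: -00100, -01011, -10111, -11001, 0-0100, 0-0111, 0-1001, 00-10-, 0001-1, 001-0-, 0010-1, 0011-0, 010-00, 011010, 1--011, 1-00-1, 11-0-1, 11-110, 110-11, 11011-, 11100-

-00100, -01011, -10111, -11001, 0-0100, 0-0111, 0-1001, 0001-1, 0010-1, 0011-0, 010-00, 011010, 11-110, 110-11, 11011-, 11100-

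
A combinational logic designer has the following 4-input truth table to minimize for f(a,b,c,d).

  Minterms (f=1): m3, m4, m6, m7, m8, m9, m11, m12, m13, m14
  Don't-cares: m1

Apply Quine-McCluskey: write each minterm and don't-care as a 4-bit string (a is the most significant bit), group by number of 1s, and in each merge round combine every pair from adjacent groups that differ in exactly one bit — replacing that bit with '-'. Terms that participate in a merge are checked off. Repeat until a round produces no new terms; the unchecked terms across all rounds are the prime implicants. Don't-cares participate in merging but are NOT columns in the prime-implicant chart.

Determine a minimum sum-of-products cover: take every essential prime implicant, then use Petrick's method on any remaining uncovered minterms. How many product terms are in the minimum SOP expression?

size-2^0 implicants → 0001(✓)  0011(✓)  0100(✓)  0110(✓)  0111(✓)  1000(✓)  1001(✓)  1011(✓)  1100(✓)  1101(✓)  1110(✓)
size-2^1 implicants → -001(✓)  -011(✓)  -100(✓)  -110(✓)  0-11  00-1(✓)  01-0(✓)  011-  1-00(✓)  1-01(✓)  10-1(✓)  100-(✓)  11-0(✓)  110-(✓)
size-2^2 implicants → -0-1  -1-0  1-0-
Unchecked terms (primes): -0-1, -1-0, 0-11, 011-, 1-0-
Minterm coverage:
  m3 ⊆ -0-1,0-11
  m4 ⊆ -1-0 [E]
  m6 ⊆ -1-0,011-
  m7 ⊆ 0-11,011-
  m8 ⊆ 1-0- [E]
  m9 ⊆ -0-1,1-0-
  m11 ⊆ -0-1 [E]
  m12 ⊆ -1-0,1-0-
  m13 ⊆ 1-0- [E]
  m14 ⊆ -1-0 [E]
E = {-0-1, -1-0, 1-0-}
Petrick residual → 0-11
Cover = b'd + bd' + a'cd + ac'  |cover|=4

4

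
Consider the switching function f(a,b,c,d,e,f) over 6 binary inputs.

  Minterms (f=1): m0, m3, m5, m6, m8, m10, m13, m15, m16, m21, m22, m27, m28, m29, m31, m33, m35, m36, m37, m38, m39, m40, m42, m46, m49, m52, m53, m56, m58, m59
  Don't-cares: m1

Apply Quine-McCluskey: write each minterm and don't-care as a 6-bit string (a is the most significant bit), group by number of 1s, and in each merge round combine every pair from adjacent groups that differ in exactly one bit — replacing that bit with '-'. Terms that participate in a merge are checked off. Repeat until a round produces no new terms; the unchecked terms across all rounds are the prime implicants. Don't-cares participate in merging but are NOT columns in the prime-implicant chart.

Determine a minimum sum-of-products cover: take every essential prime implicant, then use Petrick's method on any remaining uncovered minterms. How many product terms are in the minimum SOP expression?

13

size-2^0 implicants → 000000(✓)  000001(✓)  000011(✓)  000101(✓)  000110(✓)  001000(✓)  001010(✓)  001101(✓)  001111(✓)  010000(✓)  010101(✓)  010110(✓)  011011(✓)  011100(✓)  011101(✓)  011111(✓)  100001(✓)  100011(✓)  100100(✓)  100101(✓)  100110(✓)  100111(✓)  101000(✓)  101010(✓)  101110(✓)  110001(✓)  110100(✓)  110101(✓)  111000(✓)  111010(✓)  111011(✓)
size-2^1 implicants → -00001(✓)  -00011(✓)  -00101(✓)  -00110  -01000(✓)  -01010(✓)  -10101(✓)  -11011  0-0000  0-0101(✓)  0-0110  0-1101(✓)  0-1111(✓)  00-000  00-101(✓)  000-01(✓)  0000-1(✓)  00000-  0010-0(✓)  0011-1(✓)  01-101(✓)  011-11  0111-1(✓)  01110-  1-0001(✓)  1-0100(✓)  1-0101(✓)  1-1000(✓)  1-1010(✓)  10-110  100-01(✓)  100-11(✓)  1000-1(✓)  1001-0(✓)  1001-1(✓)  10010-(✓)  10011-(✓)  101-10  1010-0(✓)  110-01(✓)  11010-(✓)  1110-0(✓)  11101-
size-2^2 implicants → --0101  -00-01  -000-1  -010-0  0--101  0-11-1  1-0-01  1-010-  1-10-0  100--1  1001--
Unchecked terms (primes): --0101, -00-01, -000-1, -00110, -010-0, -11011, 0--101, 0-0000, 0-0110, 0-11-1, 00-000, 00000-, 011-11, 01110-, 1-0-01, 1-010-, 1-10-0, 10-110, 100--1, 1001--, 101-10, 11101-
Minterm coverage:
  m0 ⊆ 0-0000,00-000,00000-
  m3 ⊆ -000-1 [E]
  m5 ⊆ --0101,-00-01,0--101
  m6 ⊆ -00110,0-0110
  m8 ⊆ -010-0,00-000
  m10 ⊆ -010-0 [E]
  m13 ⊆ 0--101,0-11-1
  m15 ⊆ 0-11-1 [E]
  m16 ⊆ 0-0000 [E]
  m21 ⊆ --0101,0--101
  m22 ⊆ 0-0110 [E]
  m27 ⊆ -11011,011-11
  m28 ⊆ 01110- [E]
  m29 ⊆ 0--101,0-11-1,01110-
  m31 ⊆ 0-11-1,011-11
  m33 ⊆ -00-01,-000-1,1-0-01,100--1
  m35 ⊆ -000-1,100--1
  m36 ⊆ 1-010-,1001--
  m37 ⊆ --0101,-00-01,1-0-01,1-010-,100--1,1001--
  m38 ⊆ -00110,10-110,1001--
  m39 ⊆ 100--1,1001--
  m40 ⊆ -010-0,1-10-0
  m42 ⊆ -010-0,1-10-0,101-10
  m46 ⊆ 10-110,101-10
  m49 ⊆ 1-0-01 [E]
  m52 ⊆ 1-010- [E]
  m53 ⊆ --0101,1-0-01,1-010-
  m56 ⊆ 1-10-0 [E]
  m58 ⊆ 1-10-0,11101-
  m59 ⊆ -11011,11101-
E = {-000-1, -010-0, 0-0000, 0-0110, 0-11-1, 01110-, 1-0-01, 1-010-, 1-10-0}
Petrick residual → --0101, -11011, 10-110, 100--1
Cover = c'de'f + b'c'd'f + b'cd'f' + bcd'ef + a'c'd'e'f' + a'c'def' + a'cdf + a'bcde' + ac'e'f + ac'de' + acd'f' + ab'def' + ab'c'f  |cover|=13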